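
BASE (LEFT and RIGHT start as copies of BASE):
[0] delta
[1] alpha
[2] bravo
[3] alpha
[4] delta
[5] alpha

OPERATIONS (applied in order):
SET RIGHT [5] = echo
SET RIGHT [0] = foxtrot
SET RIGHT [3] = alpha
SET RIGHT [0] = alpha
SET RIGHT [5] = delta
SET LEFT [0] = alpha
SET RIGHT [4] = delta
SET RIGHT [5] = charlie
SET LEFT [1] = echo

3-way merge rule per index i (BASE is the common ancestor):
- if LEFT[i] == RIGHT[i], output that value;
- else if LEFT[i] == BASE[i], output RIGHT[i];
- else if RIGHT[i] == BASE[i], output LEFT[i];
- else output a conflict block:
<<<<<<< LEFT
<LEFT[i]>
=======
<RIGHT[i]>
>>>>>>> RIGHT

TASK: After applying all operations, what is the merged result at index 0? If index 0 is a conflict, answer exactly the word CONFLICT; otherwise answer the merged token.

Final LEFT:  [alpha, echo, bravo, alpha, delta, alpha]
Final RIGHT: [alpha, alpha, bravo, alpha, delta, charlie]
i=0: L=alpha R=alpha -> agree -> alpha
i=1: L=echo, R=alpha=BASE -> take LEFT -> echo
i=2: L=bravo R=bravo -> agree -> bravo
i=3: L=alpha R=alpha -> agree -> alpha
i=4: L=delta R=delta -> agree -> delta
i=5: L=alpha=BASE, R=charlie -> take RIGHT -> charlie
Index 0 -> alpha

Answer: alpha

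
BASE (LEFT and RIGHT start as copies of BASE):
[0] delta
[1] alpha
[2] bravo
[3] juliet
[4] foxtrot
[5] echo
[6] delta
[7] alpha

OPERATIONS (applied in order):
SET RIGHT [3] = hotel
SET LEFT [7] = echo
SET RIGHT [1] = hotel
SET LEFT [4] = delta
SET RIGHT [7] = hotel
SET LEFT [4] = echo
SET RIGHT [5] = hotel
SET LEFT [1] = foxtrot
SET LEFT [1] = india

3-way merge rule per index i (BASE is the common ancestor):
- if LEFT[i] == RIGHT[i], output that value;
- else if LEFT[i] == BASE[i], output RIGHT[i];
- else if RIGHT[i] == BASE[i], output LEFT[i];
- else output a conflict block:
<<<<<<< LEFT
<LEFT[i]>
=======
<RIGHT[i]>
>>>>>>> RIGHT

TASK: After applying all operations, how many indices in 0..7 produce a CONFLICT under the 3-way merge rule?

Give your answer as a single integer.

Answer: 2

Derivation:
Final LEFT:  [delta, india, bravo, juliet, echo, echo, delta, echo]
Final RIGHT: [delta, hotel, bravo, hotel, foxtrot, hotel, delta, hotel]
i=0: L=delta R=delta -> agree -> delta
i=1: BASE=alpha L=india R=hotel all differ -> CONFLICT
i=2: L=bravo R=bravo -> agree -> bravo
i=3: L=juliet=BASE, R=hotel -> take RIGHT -> hotel
i=4: L=echo, R=foxtrot=BASE -> take LEFT -> echo
i=5: L=echo=BASE, R=hotel -> take RIGHT -> hotel
i=6: L=delta R=delta -> agree -> delta
i=7: BASE=alpha L=echo R=hotel all differ -> CONFLICT
Conflict count: 2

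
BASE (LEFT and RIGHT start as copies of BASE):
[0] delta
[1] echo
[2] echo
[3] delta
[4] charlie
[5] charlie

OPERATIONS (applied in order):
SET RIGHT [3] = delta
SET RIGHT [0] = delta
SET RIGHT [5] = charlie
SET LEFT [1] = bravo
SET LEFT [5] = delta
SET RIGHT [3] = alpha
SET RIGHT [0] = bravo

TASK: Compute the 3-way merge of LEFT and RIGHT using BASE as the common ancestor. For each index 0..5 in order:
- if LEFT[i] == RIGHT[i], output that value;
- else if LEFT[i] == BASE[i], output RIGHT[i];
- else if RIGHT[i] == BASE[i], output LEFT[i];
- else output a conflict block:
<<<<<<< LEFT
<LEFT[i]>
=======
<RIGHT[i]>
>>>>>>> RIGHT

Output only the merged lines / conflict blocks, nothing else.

Final LEFT:  [delta, bravo, echo, delta, charlie, delta]
Final RIGHT: [bravo, echo, echo, alpha, charlie, charlie]
i=0: L=delta=BASE, R=bravo -> take RIGHT -> bravo
i=1: L=bravo, R=echo=BASE -> take LEFT -> bravo
i=2: L=echo R=echo -> agree -> echo
i=3: L=delta=BASE, R=alpha -> take RIGHT -> alpha
i=4: L=charlie R=charlie -> agree -> charlie
i=5: L=delta, R=charlie=BASE -> take LEFT -> delta

Answer: bravo
bravo
echo
alpha
charlie
delta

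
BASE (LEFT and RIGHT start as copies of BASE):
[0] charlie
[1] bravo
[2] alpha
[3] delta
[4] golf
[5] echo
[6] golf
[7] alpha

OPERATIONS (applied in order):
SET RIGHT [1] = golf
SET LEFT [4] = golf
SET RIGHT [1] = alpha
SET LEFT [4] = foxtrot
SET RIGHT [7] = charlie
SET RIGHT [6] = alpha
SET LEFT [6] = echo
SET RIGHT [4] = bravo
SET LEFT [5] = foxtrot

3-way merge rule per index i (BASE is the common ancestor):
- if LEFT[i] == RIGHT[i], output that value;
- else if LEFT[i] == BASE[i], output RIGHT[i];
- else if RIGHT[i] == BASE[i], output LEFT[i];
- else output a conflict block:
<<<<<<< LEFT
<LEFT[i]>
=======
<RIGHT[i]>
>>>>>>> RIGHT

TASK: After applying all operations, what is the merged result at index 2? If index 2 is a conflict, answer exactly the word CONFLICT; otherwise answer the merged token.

Answer: alpha

Derivation:
Final LEFT:  [charlie, bravo, alpha, delta, foxtrot, foxtrot, echo, alpha]
Final RIGHT: [charlie, alpha, alpha, delta, bravo, echo, alpha, charlie]
i=0: L=charlie R=charlie -> agree -> charlie
i=1: L=bravo=BASE, R=alpha -> take RIGHT -> alpha
i=2: L=alpha R=alpha -> agree -> alpha
i=3: L=delta R=delta -> agree -> delta
i=4: BASE=golf L=foxtrot R=bravo all differ -> CONFLICT
i=5: L=foxtrot, R=echo=BASE -> take LEFT -> foxtrot
i=6: BASE=golf L=echo R=alpha all differ -> CONFLICT
i=7: L=alpha=BASE, R=charlie -> take RIGHT -> charlie
Index 2 -> alpha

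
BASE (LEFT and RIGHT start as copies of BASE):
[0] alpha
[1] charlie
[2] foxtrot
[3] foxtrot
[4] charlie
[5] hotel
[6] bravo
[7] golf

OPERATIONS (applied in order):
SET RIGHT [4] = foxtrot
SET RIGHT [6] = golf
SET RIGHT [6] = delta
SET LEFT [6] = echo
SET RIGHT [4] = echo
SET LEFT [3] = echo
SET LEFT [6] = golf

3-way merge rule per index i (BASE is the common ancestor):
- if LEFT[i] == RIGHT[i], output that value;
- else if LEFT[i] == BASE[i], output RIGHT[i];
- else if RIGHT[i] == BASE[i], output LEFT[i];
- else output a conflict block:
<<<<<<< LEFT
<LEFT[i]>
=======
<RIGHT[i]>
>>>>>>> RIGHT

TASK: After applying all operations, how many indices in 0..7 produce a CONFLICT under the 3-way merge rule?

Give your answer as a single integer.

Answer: 1

Derivation:
Final LEFT:  [alpha, charlie, foxtrot, echo, charlie, hotel, golf, golf]
Final RIGHT: [alpha, charlie, foxtrot, foxtrot, echo, hotel, delta, golf]
i=0: L=alpha R=alpha -> agree -> alpha
i=1: L=charlie R=charlie -> agree -> charlie
i=2: L=foxtrot R=foxtrot -> agree -> foxtrot
i=3: L=echo, R=foxtrot=BASE -> take LEFT -> echo
i=4: L=charlie=BASE, R=echo -> take RIGHT -> echo
i=5: L=hotel R=hotel -> agree -> hotel
i=6: BASE=bravo L=golf R=delta all differ -> CONFLICT
i=7: L=golf R=golf -> agree -> golf
Conflict count: 1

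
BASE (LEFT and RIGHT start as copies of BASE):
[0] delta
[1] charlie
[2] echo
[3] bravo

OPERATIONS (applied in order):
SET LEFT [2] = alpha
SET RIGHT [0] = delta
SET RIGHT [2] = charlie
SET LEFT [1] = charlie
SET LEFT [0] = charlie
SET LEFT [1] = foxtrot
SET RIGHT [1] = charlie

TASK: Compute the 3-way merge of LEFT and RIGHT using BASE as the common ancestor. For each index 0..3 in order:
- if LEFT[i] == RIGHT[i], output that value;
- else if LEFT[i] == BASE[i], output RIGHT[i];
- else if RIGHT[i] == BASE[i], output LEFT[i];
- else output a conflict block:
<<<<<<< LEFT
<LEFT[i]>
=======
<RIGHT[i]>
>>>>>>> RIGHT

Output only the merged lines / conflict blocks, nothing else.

Final LEFT:  [charlie, foxtrot, alpha, bravo]
Final RIGHT: [delta, charlie, charlie, bravo]
i=0: L=charlie, R=delta=BASE -> take LEFT -> charlie
i=1: L=foxtrot, R=charlie=BASE -> take LEFT -> foxtrot
i=2: BASE=echo L=alpha R=charlie all differ -> CONFLICT
i=3: L=bravo R=bravo -> agree -> bravo

Answer: charlie
foxtrot
<<<<<<< LEFT
alpha
=======
charlie
>>>>>>> RIGHT
bravo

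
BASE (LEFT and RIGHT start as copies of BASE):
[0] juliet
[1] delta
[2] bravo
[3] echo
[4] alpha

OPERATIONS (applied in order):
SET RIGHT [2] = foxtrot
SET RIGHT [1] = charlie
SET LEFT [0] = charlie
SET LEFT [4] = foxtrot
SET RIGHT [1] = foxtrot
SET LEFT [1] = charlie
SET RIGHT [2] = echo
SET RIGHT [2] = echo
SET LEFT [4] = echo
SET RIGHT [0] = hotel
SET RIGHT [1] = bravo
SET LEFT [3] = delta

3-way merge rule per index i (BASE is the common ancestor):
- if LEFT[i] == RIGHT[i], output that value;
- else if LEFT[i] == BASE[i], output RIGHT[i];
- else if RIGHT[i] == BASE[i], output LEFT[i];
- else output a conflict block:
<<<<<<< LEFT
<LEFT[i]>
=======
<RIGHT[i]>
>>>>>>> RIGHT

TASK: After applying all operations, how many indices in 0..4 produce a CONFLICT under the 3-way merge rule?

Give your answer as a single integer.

Answer: 2

Derivation:
Final LEFT:  [charlie, charlie, bravo, delta, echo]
Final RIGHT: [hotel, bravo, echo, echo, alpha]
i=0: BASE=juliet L=charlie R=hotel all differ -> CONFLICT
i=1: BASE=delta L=charlie R=bravo all differ -> CONFLICT
i=2: L=bravo=BASE, R=echo -> take RIGHT -> echo
i=3: L=delta, R=echo=BASE -> take LEFT -> delta
i=4: L=echo, R=alpha=BASE -> take LEFT -> echo
Conflict count: 2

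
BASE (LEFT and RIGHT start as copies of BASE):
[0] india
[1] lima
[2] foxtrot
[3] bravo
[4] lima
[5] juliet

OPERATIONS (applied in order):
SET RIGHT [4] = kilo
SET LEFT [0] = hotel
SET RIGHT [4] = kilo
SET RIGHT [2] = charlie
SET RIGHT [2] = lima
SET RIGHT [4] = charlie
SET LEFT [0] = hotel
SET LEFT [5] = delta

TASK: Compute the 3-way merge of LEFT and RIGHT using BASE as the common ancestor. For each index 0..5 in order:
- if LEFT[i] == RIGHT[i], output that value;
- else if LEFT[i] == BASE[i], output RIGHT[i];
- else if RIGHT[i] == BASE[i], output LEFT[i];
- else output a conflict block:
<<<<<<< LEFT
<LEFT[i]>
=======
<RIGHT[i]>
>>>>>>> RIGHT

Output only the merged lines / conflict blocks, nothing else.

Final LEFT:  [hotel, lima, foxtrot, bravo, lima, delta]
Final RIGHT: [india, lima, lima, bravo, charlie, juliet]
i=0: L=hotel, R=india=BASE -> take LEFT -> hotel
i=1: L=lima R=lima -> agree -> lima
i=2: L=foxtrot=BASE, R=lima -> take RIGHT -> lima
i=3: L=bravo R=bravo -> agree -> bravo
i=4: L=lima=BASE, R=charlie -> take RIGHT -> charlie
i=5: L=delta, R=juliet=BASE -> take LEFT -> delta

Answer: hotel
lima
lima
bravo
charlie
delta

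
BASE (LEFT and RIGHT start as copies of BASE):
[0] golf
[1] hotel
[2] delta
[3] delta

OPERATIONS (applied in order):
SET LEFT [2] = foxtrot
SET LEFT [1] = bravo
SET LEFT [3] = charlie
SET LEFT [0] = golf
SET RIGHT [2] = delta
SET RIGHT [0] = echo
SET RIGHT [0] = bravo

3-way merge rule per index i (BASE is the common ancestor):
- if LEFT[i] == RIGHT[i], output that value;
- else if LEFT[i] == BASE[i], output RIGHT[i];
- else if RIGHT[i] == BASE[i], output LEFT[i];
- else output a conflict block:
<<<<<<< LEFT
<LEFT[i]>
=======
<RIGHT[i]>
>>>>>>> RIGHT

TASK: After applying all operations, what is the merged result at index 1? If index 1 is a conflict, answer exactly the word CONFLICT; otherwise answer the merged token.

Final LEFT:  [golf, bravo, foxtrot, charlie]
Final RIGHT: [bravo, hotel, delta, delta]
i=0: L=golf=BASE, R=bravo -> take RIGHT -> bravo
i=1: L=bravo, R=hotel=BASE -> take LEFT -> bravo
i=2: L=foxtrot, R=delta=BASE -> take LEFT -> foxtrot
i=3: L=charlie, R=delta=BASE -> take LEFT -> charlie
Index 1 -> bravo

Answer: bravo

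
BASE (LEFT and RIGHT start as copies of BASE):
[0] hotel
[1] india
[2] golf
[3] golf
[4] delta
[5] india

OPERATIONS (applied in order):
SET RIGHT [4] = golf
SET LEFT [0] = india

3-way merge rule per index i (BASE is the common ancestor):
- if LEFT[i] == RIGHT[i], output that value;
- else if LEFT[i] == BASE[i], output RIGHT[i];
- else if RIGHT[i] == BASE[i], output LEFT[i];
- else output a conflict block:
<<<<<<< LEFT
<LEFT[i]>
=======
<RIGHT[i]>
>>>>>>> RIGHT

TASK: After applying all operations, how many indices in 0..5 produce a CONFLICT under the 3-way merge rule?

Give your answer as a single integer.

Answer: 0

Derivation:
Final LEFT:  [india, india, golf, golf, delta, india]
Final RIGHT: [hotel, india, golf, golf, golf, india]
i=0: L=india, R=hotel=BASE -> take LEFT -> india
i=1: L=india R=india -> agree -> india
i=2: L=golf R=golf -> agree -> golf
i=3: L=golf R=golf -> agree -> golf
i=4: L=delta=BASE, R=golf -> take RIGHT -> golf
i=5: L=india R=india -> agree -> india
Conflict count: 0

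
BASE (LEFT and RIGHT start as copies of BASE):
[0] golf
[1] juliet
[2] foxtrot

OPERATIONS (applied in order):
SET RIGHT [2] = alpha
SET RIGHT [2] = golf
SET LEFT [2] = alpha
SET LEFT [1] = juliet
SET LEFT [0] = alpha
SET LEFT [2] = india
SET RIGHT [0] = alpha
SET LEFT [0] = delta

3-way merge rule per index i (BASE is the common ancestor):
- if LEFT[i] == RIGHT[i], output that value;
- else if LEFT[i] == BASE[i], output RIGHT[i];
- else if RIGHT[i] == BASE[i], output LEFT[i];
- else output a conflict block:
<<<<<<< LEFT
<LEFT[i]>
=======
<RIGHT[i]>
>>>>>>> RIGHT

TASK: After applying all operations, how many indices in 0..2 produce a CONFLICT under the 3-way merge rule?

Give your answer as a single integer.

Answer: 2

Derivation:
Final LEFT:  [delta, juliet, india]
Final RIGHT: [alpha, juliet, golf]
i=0: BASE=golf L=delta R=alpha all differ -> CONFLICT
i=1: L=juliet R=juliet -> agree -> juliet
i=2: BASE=foxtrot L=india R=golf all differ -> CONFLICT
Conflict count: 2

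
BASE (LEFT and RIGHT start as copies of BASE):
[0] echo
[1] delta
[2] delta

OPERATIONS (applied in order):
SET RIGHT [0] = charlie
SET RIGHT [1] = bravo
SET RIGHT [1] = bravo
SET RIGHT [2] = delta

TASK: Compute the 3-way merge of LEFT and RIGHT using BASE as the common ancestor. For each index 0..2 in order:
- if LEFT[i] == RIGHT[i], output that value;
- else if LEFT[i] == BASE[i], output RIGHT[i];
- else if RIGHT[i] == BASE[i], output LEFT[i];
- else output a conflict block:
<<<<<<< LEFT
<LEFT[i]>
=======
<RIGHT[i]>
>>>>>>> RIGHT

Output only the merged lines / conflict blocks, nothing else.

Final LEFT:  [echo, delta, delta]
Final RIGHT: [charlie, bravo, delta]
i=0: L=echo=BASE, R=charlie -> take RIGHT -> charlie
i=1: L=delta=BASE, R=bravo -> take RIGHT -> bravo
i=2: L=delta R=delta -> agree -> delta

Answer: charlie
bravo
delta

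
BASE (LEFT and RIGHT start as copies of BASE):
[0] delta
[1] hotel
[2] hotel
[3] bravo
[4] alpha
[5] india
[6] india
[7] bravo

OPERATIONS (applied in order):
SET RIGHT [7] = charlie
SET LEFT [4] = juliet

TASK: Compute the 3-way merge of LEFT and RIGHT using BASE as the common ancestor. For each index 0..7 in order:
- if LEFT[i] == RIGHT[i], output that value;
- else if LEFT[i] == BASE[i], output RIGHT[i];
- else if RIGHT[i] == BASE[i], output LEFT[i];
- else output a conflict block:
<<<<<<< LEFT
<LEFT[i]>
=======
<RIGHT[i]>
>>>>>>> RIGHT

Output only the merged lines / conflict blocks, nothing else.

Answer: delta
hotel
hotel
bravo
juliet
india
india
charlie

Derivation:
Final LEFT:  [delta, hotel, hotel, bravo, juliet, india, india, bravo]
Final RIGHT: [delta, hotel, hotel, bravo, alpha, india, india, charlie]
i=0: L=delta R=delta -> agree -> delta
i=1: L=hotel R=hotel -> agree -> hotel
i=2: L=hotel R=hotel -> agree -> hotel
i=3: L=bravo R=bravo -> agree -> bravo
i=4: L=juliet, R=alpha=BASE -> take LEFT -> juliet
i=5: L=india R=india -> agree -> india
i=6: L=india R=india -> agree -> india
i=7: L=bravo=BASE, R=charlie -> take RIGHT -> charlie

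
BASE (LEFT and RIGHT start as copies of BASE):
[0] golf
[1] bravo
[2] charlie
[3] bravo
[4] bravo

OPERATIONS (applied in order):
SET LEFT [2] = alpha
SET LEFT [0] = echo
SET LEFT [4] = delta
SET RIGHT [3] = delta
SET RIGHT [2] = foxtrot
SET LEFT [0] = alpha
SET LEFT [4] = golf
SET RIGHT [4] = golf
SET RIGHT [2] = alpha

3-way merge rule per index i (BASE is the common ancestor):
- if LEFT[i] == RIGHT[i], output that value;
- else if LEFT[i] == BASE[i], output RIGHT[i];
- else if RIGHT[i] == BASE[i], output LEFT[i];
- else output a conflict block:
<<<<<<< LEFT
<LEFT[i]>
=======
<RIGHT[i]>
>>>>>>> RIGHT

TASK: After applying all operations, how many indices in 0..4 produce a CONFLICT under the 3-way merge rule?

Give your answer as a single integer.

Answer: 0

Derivation:
Final LEFT:  [alpha, bravo, alpha, bravo, golf]
Final RIGHT: [golf, bravo, alpha, delta, golf]
i=0: L=alpha, R=golf=BASE -> take LEFT -> alpha
i=1: L=bravo R=bravo -> agree -> bravo
i=2: L=alpha R=alpha -> agree -> alpha
i=3: L=bravo=BASE, R=delta -> take RIGHT -> delta
i=4: L=golf R=golf -> agree -> golf
Conflict count: 0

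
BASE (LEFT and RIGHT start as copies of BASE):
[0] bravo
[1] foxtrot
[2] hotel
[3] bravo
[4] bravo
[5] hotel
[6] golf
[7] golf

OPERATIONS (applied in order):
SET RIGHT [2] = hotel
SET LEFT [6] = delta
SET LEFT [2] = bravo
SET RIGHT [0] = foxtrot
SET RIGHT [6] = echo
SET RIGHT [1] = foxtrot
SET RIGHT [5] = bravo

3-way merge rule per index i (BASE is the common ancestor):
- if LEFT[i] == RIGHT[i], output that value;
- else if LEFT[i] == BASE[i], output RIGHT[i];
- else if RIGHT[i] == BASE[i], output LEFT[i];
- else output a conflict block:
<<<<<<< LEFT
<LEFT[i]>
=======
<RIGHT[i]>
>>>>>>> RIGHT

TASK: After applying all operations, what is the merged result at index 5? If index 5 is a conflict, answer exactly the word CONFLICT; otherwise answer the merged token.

Answer: bravo

Derivation:
Final LEFT:  [bravo, foxtrot, bravo, bravo, bravo, hotel, delta, golf]
Final RIGHT: [foxtrot, foxtrot, hotel, bravo, bravo, bravo, echo, golf]
i=0: L=bravo=BASE, R=foxtrot -> take RIGHT -> foxtrot
i=1: L=foxtrot R=foxtrot -> agree -> foxtrot
i=2: L=bravo, R=hotel=BASE -> take LEFT -> bravo
i=3: L=bravo R=bravo -> agree -> bravo
i=4: L=bravo R=bravo -> agree -> bravo
i=5: L=hotel=BASE, R=bravo -> take RIGHT -> bravo
i=6: BASE=golf L=delta R=echo all differ -> CONFLICT
i=7: L=golf R=golf -> agree -> golf
Index 5 -> bravo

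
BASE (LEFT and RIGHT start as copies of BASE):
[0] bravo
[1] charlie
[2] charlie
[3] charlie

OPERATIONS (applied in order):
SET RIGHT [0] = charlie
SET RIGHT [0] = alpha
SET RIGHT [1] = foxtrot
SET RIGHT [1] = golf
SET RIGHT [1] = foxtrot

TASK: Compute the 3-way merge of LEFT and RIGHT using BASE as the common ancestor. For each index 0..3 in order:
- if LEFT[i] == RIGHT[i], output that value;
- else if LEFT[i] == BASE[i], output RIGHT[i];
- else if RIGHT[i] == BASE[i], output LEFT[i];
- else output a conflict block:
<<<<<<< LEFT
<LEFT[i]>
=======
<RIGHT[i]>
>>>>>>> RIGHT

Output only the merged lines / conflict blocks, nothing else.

Final LEFT:  [bravo, charlie, charlie, charlie]
Final RIGHT: [alpha, foxtrot, charlie, charlie]
i=0: L=bravo=BASE, R=alpha -> take RIGHT -> alpha
i=1: L=charlie=BASE, R=foxtrot -> take RIGHT -> foxtrot
i=2: L=charlie R=charlie -> agree -> charlie
i=3: L=charlie R=charlie -> agree -> charlie

Answer: alpha
foxtrot
charlie
charlie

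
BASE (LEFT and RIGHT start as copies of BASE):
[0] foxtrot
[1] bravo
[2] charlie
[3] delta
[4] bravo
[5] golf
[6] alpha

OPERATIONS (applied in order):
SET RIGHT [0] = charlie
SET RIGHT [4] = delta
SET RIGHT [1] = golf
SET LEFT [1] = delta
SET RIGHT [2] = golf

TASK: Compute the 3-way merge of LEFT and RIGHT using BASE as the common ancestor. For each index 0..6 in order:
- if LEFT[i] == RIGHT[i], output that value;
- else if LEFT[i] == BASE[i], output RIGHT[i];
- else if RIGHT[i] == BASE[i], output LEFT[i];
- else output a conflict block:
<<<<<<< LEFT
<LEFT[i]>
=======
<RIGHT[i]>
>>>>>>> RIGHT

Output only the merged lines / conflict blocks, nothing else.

Answer: charlie
<<<<<<< LEFT
delta
=======
golf
>>>>>>> RIGHT
golf
delta
delta
golf
alpha

Derivation:
Final LEFT:  [foxtrot, delta, charlie, delta, bravo, golf, alpha]
Final RIGHT: [charlie, golf, golf, delta, delta, golf, alpha]
i=0: L=foxtrot=BASE, R=charlie -> take RIGHT -> charlie
i=1: BASE=bravo L=delta R=golf all differ -> CONFLICT
i=2: L=charlie=BASE, R=golf -> take RIGHT -> golf
i=3: L=delta R=delta -> agree -> delta
i=4: L=bravo=BASE, R=delta -> take RIGHT -> delta
i=5: L=golf R=golf -> agree -> golf
i=6: L=alpha R=alpha -> agree -> alpha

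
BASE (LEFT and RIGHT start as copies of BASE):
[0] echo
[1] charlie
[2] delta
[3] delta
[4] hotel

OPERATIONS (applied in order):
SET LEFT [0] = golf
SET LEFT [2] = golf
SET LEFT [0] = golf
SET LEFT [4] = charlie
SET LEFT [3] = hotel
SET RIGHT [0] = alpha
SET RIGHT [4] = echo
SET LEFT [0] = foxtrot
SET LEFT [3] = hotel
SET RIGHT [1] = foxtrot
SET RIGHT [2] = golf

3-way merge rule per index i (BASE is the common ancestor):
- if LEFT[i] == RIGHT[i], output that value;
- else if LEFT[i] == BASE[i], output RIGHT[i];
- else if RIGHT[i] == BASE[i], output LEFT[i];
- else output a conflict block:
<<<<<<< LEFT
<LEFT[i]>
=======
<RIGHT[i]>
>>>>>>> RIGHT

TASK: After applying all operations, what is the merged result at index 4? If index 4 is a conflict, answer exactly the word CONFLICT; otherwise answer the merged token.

Final LEFT:  [foxtrot, charlie, golf, hotel, charlie]
Final RIGHT: [alpha, foxtrot, golf, delta, echo]
i=0: BASE=echo L=foxtrot R=alpha all differ -> CONFLICT
i=1: L=charlie=BASE, R=foxtrot -> take RIGHT -> foxtrot
i=2: L=golf R=golf -> agree -> golf
i=3: L=hotel, R=delta=BASE -> take LEFT -> hotel
i=4: BASE=hotel L=charlie R=echo all differ -> CONFLICT
Index 4 -> CONFLICT

Answer: CONFLICT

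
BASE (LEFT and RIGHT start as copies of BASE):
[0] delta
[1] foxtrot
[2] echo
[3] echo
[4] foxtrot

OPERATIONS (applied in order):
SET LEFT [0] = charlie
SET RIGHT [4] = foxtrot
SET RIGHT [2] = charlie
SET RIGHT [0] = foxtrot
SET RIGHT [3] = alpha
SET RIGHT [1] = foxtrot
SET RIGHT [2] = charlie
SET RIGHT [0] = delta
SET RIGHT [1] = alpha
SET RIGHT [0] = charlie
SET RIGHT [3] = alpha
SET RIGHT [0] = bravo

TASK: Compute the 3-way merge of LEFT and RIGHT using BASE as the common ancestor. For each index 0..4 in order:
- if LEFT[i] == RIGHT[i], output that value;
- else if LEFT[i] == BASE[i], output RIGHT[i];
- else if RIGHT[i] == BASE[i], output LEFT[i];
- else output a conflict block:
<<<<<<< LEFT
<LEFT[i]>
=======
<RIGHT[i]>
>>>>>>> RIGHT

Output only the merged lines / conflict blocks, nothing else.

Final LEFT:  [charlie, foxtrot, echo, echo, foxtrot]
Final RIGHT: [bravo, alpha, charlie, alpha, foxtrot]
i=0: BASE=delta L=charlie R=bravo all differ -> CONFLICT
i=1: L=foxtrot=BASE, R=alpha -> take RIGHT -> alpha
i=2: L=echo=BASE, R=charlie -> take RIGHT -> charlie
i=3: L=echo=BASE, R=alpha -> take RIGHT -> alpha
i=4: L=foxtrot R=foxtrot -> agree -> foxtrot

Answer: <<<<<<< LEFT
charlie
=======
bravo
>>>>>>> RIGHT
alpha
charlie
alpha
foxtrot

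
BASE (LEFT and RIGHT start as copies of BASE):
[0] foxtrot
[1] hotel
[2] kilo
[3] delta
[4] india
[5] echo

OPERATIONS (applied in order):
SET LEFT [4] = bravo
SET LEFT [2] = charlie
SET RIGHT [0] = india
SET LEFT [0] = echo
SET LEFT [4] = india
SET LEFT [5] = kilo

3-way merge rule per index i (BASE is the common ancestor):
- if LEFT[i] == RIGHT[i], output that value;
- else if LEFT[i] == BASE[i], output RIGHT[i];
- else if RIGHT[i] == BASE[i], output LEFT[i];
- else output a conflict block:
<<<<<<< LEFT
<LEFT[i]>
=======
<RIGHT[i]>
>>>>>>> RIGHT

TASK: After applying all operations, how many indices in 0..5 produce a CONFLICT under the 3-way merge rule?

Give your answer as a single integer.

Answer: 1

Derivation:
Final LEFT:  [echo, hotel, charlie, delta, india, kilo]
Final RIGHT: [india, hotel, kilo, delta, india, echo]
i=0: BASE=foxtrot L=echo R=india all differ -> CONFLICT
i=1: L=hotel R=hotel -> agree -> hotel
i=2: L=charlie, R=kilo=BASE -> take LEFT -> charlie
i=3: L=delta R=delta -> agree -> delta
i=4: L=india R=india -> agree -> india
i=5: L=kilo, R=echo=BASE -> take LEFT -> kilo
Conflict count: 1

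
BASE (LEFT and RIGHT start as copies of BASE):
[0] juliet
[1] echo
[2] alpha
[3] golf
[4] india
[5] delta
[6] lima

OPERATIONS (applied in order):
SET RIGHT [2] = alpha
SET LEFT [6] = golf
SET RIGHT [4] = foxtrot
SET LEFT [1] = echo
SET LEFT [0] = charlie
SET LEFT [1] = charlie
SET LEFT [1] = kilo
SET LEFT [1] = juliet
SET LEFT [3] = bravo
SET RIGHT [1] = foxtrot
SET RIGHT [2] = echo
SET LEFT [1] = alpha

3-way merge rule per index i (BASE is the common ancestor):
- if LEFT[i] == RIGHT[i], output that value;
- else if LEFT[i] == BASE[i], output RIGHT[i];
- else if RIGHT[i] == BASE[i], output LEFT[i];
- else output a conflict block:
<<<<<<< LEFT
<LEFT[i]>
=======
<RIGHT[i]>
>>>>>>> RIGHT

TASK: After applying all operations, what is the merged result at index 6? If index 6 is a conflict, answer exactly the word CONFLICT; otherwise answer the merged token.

Final LEFT:  [charlie, alpha, alpha, bravo, india, delta, golf]
Final RIGHT: [juliet, foxtrot, echo, golf, foxtrot, delta, lima]
i=0: L=charlie, R=juliet=BASE -> take LEFT -> charlie
i=1: BASE=echo L=alpha R=foxtrot all differ -> CONFLICT
i=2: L=alpha=BASE, R=echo -> take RIGHT -> echo
i=3: L=bravo, R=golf=BASE -> take LEFT -> bravo
i=4: L=india=BASE, R=foxtrot -> take RIGHT -> foxtrot
i=5: L=delta R=delta -> agree -> delta
i=6: L=golf, R=lima=BASE -> take LEFT -> golf
Index 6 -> golf

Answer: golf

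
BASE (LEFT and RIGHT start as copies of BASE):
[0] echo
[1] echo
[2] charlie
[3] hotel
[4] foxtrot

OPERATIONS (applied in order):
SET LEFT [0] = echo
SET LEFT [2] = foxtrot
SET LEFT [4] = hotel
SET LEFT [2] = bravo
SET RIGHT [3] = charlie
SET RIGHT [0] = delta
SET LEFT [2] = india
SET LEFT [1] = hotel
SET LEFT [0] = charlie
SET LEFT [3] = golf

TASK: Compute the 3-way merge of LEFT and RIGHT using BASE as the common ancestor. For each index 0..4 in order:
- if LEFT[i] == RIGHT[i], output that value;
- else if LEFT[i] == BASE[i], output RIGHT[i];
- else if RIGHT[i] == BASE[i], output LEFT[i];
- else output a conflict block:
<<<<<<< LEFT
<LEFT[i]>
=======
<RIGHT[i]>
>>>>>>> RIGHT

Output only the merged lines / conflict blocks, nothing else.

Answer: <<<<<<< LEFT
charlie
=======
delta
>>>>>>> RIGHT
hotel
india
<<<<<<< LEFT
golf
=======
charlie
>>>>>>> RIGHT
hotel

Derivation:
Final LEFT:  [charlie, hotel, india, golf, hotel]
Final RIGHT: [delta, echo, charlie, charlie, foxtrot]
i=0: BASE=echo L=charlie R=delta all differ -> CONFLICT
i=1: L=hotel, R=echo=BASE -> take LEFT -> hotel
i=2: L=india, R=charlie=BASE -> take LEFT -> india
i=3: BASE=hotel L=golf R=charlie all differ -> CONFLICT
i=4: L=hotel, R=foxtrot=BASE -> take LEFT -> hotel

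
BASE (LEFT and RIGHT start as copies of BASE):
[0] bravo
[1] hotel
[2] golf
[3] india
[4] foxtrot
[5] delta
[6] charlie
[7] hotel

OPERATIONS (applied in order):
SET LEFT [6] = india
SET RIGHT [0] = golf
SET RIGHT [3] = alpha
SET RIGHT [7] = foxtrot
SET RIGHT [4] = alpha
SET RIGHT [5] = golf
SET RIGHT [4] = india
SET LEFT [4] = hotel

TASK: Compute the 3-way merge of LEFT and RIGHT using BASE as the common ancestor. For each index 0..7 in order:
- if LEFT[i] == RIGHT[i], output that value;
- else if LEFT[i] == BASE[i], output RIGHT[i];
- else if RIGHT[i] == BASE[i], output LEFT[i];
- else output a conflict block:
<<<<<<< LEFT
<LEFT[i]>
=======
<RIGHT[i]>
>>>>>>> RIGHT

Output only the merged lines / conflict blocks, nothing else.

Final LEFT:  [bravo, hotel, golf, india, hotel, delta, india, hotel]
Final RIGHT: [golf, hotel, golf, alpha, india, golf, charlie, foxtrot]
i=0: L=bravo=BASE, R=golf -> take RIGHT -> golf
i=1: L=hotel R=hotel -> agree -> hotel
i=2: L=golf R=golf -> agree -> golf
i=3: L=india=BASE, R=alpha -> take RIGHT -> alpha
i=4: BASE=foxtrot L=hotel R=india all differ -> CONFLICT
i=5: L=delta=BASE, R=golf -> take RIGHT -> golf
i=6: L=india, R=charlie=BASE -> take LEFT -> india
i=7: L=hotel=BASE, R=foxtrot -> take RIGHT -> foxtrot

Answer: golf
hotel
golf
alpha
<<<<<<< LEFT
hotel
=======
india
>>>>>>> RIGHT
golf
india
foxtrot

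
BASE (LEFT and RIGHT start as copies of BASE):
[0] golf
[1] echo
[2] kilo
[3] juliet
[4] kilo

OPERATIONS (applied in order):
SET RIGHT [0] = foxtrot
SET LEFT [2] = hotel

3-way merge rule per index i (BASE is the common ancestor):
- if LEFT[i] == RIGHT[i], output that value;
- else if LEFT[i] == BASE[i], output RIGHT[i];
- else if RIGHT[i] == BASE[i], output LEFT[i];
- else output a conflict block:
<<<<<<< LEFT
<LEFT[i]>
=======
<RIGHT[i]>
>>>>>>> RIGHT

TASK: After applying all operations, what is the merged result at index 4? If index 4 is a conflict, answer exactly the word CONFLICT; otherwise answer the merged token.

Answer: kilo

Derivation:
Final LEFT:  [golf, echo, hotel, juliet, kilo]
Final RIGHT: [foxtrot, echo, kilo, juliet, kilo]
i=0: L=golf=BASE, R=foxtrot -> take RIGHT -> foxtrot
i=1: L=echo R=echo -> agree -> echo
i=2: L=hotel, R=kilo=BASE -> take LEFT -> hotel
i=3: L=juliet R=juliet -> agree -> juliet
i=4: L=kilo R=kilo -> agree -> kilo
Index 4 -> kilo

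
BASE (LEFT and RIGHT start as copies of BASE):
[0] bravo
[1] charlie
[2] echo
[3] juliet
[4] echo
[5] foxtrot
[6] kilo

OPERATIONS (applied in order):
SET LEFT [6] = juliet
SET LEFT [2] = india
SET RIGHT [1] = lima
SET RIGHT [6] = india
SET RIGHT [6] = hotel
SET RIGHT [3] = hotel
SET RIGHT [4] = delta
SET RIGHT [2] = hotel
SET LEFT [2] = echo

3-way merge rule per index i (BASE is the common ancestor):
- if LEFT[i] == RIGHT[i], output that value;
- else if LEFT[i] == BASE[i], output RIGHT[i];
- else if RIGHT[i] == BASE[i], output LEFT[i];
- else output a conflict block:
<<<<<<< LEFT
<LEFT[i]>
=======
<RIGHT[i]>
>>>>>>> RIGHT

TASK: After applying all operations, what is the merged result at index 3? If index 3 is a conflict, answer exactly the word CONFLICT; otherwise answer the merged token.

Answer: hotel

Derivation:
Final LEFT:  [bravo, charlie, echo, juliet, echo, foxtrot, juliet]
Final RIGHT: [bravo, lima, hotel, hotel, delta, foxtrot, hotel]
i=0: L=bravo R=bravo -> agree -> bravo
i=1: L=charlie=BASE, R=lima -> take RIGHT -> lima
i=2: L=echo=BASE, R=hotel -> take RIGHT -> hotel
i=3: L=juliet=BASE, R=hotel -> take RIGHT -> hotel
i=4: L=echo=BASE, R=delta -> take RIGHT -> delta
i=5: L=foxtrot R=foxtrot -> agree -> foxtrot
i=6: BASE=kilo L=juliet R=hotel all differ -> CONFLICT
Index 3 -> hotel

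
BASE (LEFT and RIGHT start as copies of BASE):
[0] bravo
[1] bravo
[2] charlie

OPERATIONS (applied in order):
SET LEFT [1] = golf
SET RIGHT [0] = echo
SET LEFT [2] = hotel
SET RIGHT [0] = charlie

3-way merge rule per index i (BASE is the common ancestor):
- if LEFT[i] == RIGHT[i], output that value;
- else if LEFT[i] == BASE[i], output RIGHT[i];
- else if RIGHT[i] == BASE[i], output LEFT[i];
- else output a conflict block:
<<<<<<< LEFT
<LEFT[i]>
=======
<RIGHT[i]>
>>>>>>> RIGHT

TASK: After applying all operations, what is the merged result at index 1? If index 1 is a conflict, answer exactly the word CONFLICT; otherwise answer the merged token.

Answer: golf

Derivation:
Final LEFT:  [bravo, golf, hotel]
Final RIGHT: [charlie, bravo, charlie]
i=0: L=bravo=BASE, R=charlie -> take RIGHT -> charlie
i=1: L=golf, R=bravo=BASE -> take LEFT -> golf
i=2: L=hotel, R=charlie=BASE -> take LEFT -> hotel
Index 1 -> golf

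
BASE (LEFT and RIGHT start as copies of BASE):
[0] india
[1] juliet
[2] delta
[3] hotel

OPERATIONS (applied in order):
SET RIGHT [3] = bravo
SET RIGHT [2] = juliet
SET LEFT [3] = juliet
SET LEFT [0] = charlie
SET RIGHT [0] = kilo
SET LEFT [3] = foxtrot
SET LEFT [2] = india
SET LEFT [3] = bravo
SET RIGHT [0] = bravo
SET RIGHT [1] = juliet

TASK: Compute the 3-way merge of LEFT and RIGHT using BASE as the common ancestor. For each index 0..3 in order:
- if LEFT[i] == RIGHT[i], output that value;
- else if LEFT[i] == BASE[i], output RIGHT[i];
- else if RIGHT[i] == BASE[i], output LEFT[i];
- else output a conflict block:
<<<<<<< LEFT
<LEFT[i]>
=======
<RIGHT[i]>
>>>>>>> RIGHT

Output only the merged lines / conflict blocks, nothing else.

Final LEFT:  [charlie, juliet, india, bravo]
Final RIGHT: [bravo, juliet, juliet, bravo]
i=0: BASE=india L=charlie R=bravo all differ -> CONFLICT
i=1: L=juliet R=juliet -> agree -> juliet
i=2: BASE=delta L=india R=juliet all differ -> CONFLICT
i=3: L=bravo R=bravo -> agree -> bravo

Answer: <<<<<<< LEFT
charlie
=======
bravo
>>>>>>> RIGHT
juliet
<<<<<<< LEFT
india
=======
juliet
>>>>>>> RIGHT
bravo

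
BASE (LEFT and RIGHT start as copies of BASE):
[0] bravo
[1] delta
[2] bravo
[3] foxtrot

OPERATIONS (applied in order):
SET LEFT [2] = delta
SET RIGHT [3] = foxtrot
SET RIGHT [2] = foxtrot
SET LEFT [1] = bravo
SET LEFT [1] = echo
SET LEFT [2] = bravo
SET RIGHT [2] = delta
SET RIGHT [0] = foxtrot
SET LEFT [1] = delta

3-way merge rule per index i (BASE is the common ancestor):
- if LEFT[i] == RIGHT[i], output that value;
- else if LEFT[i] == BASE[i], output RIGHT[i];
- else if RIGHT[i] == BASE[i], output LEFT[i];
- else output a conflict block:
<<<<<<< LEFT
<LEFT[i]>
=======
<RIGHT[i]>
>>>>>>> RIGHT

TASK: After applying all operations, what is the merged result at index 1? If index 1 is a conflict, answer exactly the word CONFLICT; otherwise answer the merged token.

Answer: delta

Derivation:
Final LEFT:  [bravo, delta, bravo, foxtrot]
Final RIGHT: [foxtrot, delta, delta, foxtrot]
i=0: L=bravo=BASE, R=foxtrot -> take RIGHT -> foxtrot
i=1: L=delta R=delta -> agree -> delta
i=2: L=bravo=BASE, R=delta -> take RIGHT -> delta
i=3: L=foxtrot R=foxtrot -> agree -> foxtrot
Index 1 -> delta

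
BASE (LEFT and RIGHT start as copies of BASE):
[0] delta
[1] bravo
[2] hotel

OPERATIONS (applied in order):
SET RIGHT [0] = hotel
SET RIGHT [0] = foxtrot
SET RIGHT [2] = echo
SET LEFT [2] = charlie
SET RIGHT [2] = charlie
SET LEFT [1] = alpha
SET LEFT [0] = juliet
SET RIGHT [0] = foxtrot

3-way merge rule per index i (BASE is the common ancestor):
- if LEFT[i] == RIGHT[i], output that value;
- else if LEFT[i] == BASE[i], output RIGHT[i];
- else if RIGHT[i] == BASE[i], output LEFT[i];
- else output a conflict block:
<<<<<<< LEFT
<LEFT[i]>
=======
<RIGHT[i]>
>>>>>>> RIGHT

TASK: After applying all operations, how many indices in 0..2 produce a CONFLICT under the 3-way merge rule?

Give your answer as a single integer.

Answer: 1

Derivation:
Final LEFT:  [juliet, alpha, charlie]
Final RIGHT: [foxtrot, bravo, charlie]
i=0: BASE=delta L=juliet R=foxtrot all differ -> CONFLICT
i=1: L=alpha, R=bravo=BASE -> take LEFT -> alpha
i=2: L=charlie R=charlie -> agree -> charlie
Conflict count: 1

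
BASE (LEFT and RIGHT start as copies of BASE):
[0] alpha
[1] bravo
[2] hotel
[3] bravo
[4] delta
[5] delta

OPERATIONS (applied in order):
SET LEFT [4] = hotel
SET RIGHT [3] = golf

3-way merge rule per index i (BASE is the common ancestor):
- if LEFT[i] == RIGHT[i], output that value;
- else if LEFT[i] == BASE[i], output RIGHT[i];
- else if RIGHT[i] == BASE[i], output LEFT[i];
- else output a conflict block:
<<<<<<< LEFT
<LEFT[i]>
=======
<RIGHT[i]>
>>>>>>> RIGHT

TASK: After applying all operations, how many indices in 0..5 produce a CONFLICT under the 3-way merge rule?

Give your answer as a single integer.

Final LEFT:  [alpha, bravo, hotel, bravo, hotel, delta]
Final RIGHT: [alpha, bravo, hotel, golf, delta, delta]
i=0: L=alpha R=alpha -> agree -> alpha
i=1: L=bravo R=bravo -> agree -> bravo
i=2: L=hotel R=hotel -> agree -> hotel
i=3: L=bravo=BASE, R=golf -> take RIGHT -> golf
i=4: L=hotel, R=delta=BASE -> take LEFT -> hotel
i=5: L=delta R=delta -> agree -> delta
Conflict count: 0

Answer: 0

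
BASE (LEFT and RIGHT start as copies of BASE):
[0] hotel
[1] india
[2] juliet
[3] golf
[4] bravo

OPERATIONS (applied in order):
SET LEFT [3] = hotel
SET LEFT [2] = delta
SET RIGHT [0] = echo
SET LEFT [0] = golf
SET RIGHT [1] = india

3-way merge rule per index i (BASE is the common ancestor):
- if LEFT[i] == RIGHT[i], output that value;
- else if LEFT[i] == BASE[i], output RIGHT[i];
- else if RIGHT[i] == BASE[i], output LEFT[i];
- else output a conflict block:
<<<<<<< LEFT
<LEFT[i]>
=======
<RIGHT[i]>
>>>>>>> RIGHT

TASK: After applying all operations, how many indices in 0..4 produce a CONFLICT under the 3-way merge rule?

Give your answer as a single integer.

Final LEFT:  [golf, india, delta, hotel, bravo]
Final RIGHT: [echo, india, juliet, golf, bravo]
i=0: BASE=hotel L=golf R=echo all differ -> CONFLICT
i=1: L=india R=india -> agree -> india
i=2: L=delta, R=juliet=BASE -> take LEFT -> delta
i=3: L=hotel, R=golf=BASE -> take LEFT -> hotel
i=4: L=bravo R=bravo -> agree -> bravo
Conflict count: 1

Answer: 1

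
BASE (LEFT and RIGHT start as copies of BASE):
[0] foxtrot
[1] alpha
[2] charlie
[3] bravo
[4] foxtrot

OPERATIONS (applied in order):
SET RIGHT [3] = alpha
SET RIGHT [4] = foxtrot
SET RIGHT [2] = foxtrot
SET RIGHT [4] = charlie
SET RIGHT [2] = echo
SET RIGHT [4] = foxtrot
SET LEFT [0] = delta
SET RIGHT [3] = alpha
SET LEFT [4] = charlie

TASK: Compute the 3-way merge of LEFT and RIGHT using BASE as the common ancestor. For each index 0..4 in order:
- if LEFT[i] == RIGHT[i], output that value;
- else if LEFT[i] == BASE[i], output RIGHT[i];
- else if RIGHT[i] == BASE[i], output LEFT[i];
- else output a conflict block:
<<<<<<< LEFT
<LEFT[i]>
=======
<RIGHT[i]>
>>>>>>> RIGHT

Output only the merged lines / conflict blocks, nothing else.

Final LEFT:  [delta, alpha, charlie, bravo, charlie]
Final RIGHT: [foxtrot, alpha, echo, alpha, foxtrot]
i=0: L=delta, R=foxtrot=BASE -> take LEFT -> delta
i=1: L=alpha R=alpha -> agree -> alpha
i=2: L=charlie=BASE, R=echo -> take RIGHT -> echo
i=3: L=bravo=BASE, R=alpha -> take RIGHT -> alpha
i=4: L=charlie, R=foxtrot=BASE -> take LEFT -> charlie

Answer: delta
alpha
echo
alpha
charlie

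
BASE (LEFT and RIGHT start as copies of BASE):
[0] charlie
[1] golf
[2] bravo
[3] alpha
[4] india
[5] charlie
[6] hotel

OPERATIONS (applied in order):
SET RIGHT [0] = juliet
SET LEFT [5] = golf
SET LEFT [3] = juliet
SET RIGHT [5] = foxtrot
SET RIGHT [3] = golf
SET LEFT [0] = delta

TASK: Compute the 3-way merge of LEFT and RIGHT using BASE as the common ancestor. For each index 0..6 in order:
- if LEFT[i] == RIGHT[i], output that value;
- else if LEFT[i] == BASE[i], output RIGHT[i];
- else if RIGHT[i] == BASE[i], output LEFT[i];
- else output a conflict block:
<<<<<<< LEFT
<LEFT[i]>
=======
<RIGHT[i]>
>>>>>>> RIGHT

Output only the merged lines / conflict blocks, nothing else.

Answer: <<<<<<< LEFT
delta
=======
juliet
>>>>>>> RIGHT
golf
bravo
<<<<<<< LEFT
juliet
=======
golf
>>>>>>> RIGHT
india
<<<<<<< LEFT
golf
=======
foxtrot
>>>>>>> RIGHT
hotel

Derivation:
Final LEFT:  [delta, golf, bravo, juliet, india, golf, hotel]
Final RIGHT: [juliet, golf, bravo, golf, india, foxtrot, hotel]
i=0: BASE=charlie L=delta R=juliet all differ -> CONFLICT
i=1: L=golf R=golf -> agree -> golf
i=2: L=bravo R=bravo -> agree -> bravo
i=3: BASE=alpha L=juliet R=golf all differ -> CONFLICT
i=4: L=india R=india -> agree -> india
i=5: BASE=charlie L=golf R=foxtrot all differ -> CONFLICT
i=6: L=hotel R=hotel -> agree -> hotel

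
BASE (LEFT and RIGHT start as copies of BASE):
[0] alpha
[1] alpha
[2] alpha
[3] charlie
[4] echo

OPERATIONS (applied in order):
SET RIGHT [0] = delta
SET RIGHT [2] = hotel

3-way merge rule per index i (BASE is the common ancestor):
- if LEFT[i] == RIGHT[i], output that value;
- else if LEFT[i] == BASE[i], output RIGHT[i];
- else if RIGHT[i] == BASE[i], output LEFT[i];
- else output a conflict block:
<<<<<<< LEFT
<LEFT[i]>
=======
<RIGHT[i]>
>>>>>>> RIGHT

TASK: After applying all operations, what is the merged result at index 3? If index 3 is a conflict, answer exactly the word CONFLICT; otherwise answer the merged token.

Answer: charlie

Derivation:
Final LEFT:  [alpha, alpha, alpha, charlie, echo]
Final RIGHT: [delta, alpha, hotel, charlie, echo]
i=0: L=alpha=BASE, R=delta -> take RIGHT -> delta
i=1: L=alpha R=alpha -> agree -> alpha
i=2: L=alpha=BASE, R=hotel -> take RIGHT -> hotel
i=3: L=charlie R=charlie -> agree -> charlie
i=4: L=echo R=echo -> agree -> echo
Index 3 -> charlie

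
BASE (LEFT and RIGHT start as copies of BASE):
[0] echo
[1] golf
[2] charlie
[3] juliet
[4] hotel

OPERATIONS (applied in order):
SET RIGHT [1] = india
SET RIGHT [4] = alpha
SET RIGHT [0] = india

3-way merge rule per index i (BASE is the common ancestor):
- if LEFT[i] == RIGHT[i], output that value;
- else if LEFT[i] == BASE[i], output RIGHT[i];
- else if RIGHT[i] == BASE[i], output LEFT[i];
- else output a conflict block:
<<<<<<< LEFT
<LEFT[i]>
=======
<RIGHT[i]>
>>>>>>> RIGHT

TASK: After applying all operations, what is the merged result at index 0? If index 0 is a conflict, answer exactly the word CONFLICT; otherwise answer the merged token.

Answer: india

Derivation:
Final LEFT:  [echo, golf, charlie, juliet, hotel]
Final RIGHT: [india, india, charlie, juliet, alpha]
i=0: L=echo=BASE, R=india -> take RIGHT -> india
i=1: L=golf=BASE, R=india -> take RIGHT -> india
i=2: L=charlie R=charlie -> agree -> charlie
i=3: L=juliet R=juliet -> agree -> juliet
i=4: L=hotel=BASE, R=alpha -> take RIGHT -> alpha
Index 0 -> india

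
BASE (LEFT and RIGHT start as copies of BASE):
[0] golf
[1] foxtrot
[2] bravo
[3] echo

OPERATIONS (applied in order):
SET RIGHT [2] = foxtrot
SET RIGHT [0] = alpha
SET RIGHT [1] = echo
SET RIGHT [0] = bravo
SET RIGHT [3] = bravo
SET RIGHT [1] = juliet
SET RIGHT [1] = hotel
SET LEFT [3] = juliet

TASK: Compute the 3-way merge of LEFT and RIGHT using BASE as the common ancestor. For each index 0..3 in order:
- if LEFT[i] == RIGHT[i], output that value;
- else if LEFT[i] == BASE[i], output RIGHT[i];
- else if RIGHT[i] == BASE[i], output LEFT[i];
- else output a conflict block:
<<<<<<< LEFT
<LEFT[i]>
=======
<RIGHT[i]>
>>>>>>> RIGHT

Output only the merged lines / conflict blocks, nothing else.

Answer: bravo
hotel
foxtrot
<<<<<<< LEFT
juliet
=======
bravo
>>>>>>> RIGHT

Derivation:
Final LEFT:  [golf, foxtrot, bravo, juliet]
Final RIGHT: [bravo, hotel, foxtrot, bravo]
i=0: L=golf=BASE, R=bravo -> take RIGHT -> bravo
i=1: L=foxtrot=BASE, R=hotel -> take RIGHT -> hotel
i=2: L=bravo=BASE, R=foxtrot -> take RIGHT -> foxtrot
i=3: BASE=echo L=juliet R=bravo all differ -> CONFLICT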